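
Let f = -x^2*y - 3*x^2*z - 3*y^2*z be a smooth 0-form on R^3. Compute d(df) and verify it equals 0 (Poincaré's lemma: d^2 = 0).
d(df) = 0

Step 1: df = sum_i (∂f/∂x_i) dx_i = (2*x*(-y - 3*z)) dx + (-x^2 - 6*y*z) dy + (-3*x^2 - 3*y^2) dz.
Step 2: Apply d again. Using the 1-form formula, the coefficient of dx ∧ dy in d(df) is ∂^2 f/∂x ∂y - ∂^2 f/∂y ∂x = (-2*x) - (-2*x) = 0 (equality of mixed partials for smooth f).
Similarly for dx ∧ dz and dy ∧ dz — all coefficients vanish. So d(df) = 0.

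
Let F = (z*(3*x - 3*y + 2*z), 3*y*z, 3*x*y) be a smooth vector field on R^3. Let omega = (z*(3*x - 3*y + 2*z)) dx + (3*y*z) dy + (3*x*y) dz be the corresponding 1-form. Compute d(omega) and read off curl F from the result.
d(omega) = (3*x - 3*y) dy ∧ dz + (3*x - 6*y + 4*z) dz ∧ dx + (3*z) dx ∧ dy; curl F = (3*x - 3*y, 3*x - 6*y + 4*z, 3*z)

d omega = sum_{i<j} (∂f_j/∂x_i - ∂f_i/∂x_j) dx_i ∧ dx_j. Under the identification (dy ∧ dz, dz ∧ dx, dx ∧ dy) ↔ (e_x, e_y, e_z), the coefficients are exactly the components of curl F. Compute:
  ∂R/∂y - ∂Q/∂z = (3*x) - (3*y) = 3*x - 3*y
  ∂P/∂z - ∂R/∂x = (3*x - 3*y + 4*z) - (3*y) = 3*x - 6*y + 4*z
  ∂Q/∂x - ∂P/∂y = (0) - (-3*z) = 3*z.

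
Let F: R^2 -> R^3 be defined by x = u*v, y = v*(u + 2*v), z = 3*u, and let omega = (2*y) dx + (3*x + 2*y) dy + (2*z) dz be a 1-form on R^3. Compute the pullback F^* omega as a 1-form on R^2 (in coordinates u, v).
F^* omega = (7*u*v^2 + 18*u + 8*v^3) du + (v*(7*u^2 + 28*u*v + 16*v^2)) dv

Using F^*(f dg) = (f ∘ F) d(g ∘ F), substitute each coordinate x_i by F_i(u, v) in f_i, and replace dx_i by d F_i = (∂F_i/∂u) du + (∂F_i/∂v) dv.
  For the x component: f_1(F) = 2*v*(u + 2*v); d F_1 = (v) du + (u) dv
  For the y component: f_2(F) = v*(5*u + 4*v); d F_2 = (v) du + (u + 4*v) dv
  For the z component: f_3(F) = 6*u; d F_3 = (3) du + (0) dv
Combining and collecting du, dv coefficients:
  coeff of du: 7*u*v^2 + 18*u + 8*v^3
  coeff of dv: v*(7*u^2 + 28*u*v + 16*v^2)
F^* omega = (7*u*v^2 + 18*u + 8*v^3) du + (v*(7*u^2 + 28*u*v + 16*v^2)) dv.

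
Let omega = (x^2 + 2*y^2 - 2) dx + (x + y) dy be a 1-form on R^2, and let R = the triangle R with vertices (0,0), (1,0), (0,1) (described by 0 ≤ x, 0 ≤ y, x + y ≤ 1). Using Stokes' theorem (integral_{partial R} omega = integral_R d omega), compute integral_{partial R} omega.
integral_(partial R) omega = -1/6

Stokes: integral_partial_R omega = integral_R d omega with d omega = (∂Q/∂x - ∂P/∂y) dx ∧ dy.
  ∂Q/∂x = 1
  ∂P/∂y = 4*y
  integrand = ∂Q/∂x - ∂P/∂y = 1 - 4*y.
Integrating over R: integral_0^1 integral_0^{1-x} (1 - 4*y) dy dx = -1/6.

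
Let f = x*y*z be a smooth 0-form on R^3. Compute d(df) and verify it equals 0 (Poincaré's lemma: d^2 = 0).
d(df) = 0

Step 1: df = sum_i (∂f/∂x_i) dx_i = (y*z) dx + (x*z) dy + (x*y) dz.
Step 2: Apply d again. Using the 1-form formula, the coefficient of dx ∧ dy in d(df) is ∂^2 f/∂x ∂y - ∂^2 f/∂y ∂x = (z) - (z) = 0 (equality of mixed partials for smooth f).
Similarly for dx ∧ dz and dy ∧ dz — all coefficients vanish. So d(df) = 0.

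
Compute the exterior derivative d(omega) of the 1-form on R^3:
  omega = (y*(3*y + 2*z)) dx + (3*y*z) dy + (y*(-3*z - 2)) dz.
d(omega) = (-6*y - 2*z) dx ∧ dy + (-2*y) dx ∧ dz + (-3*y - 3*z - 2) dy ∧ dz

For a 1-form omega = sum_i f_i dx_i, the exterior derivative is
  d(omega) = sum_{i < j} (∂f_j/∂x_i - ∂f_i/∂x_j) dx_i ∧ dx_j.
  coefficient of dx ∧ dy: ∂f_2/∂x - ∂f_1/∂y = ∂(3*y*z)/∂x - ∂(y*(3*y + 2*z))/∂y = -6*y - 2*z
  coefficient of dx ∧ dz: ∂f_3/∂x - ∂f_1/∂z = ∂(y*(-3*z - 2))/∂x - ∂(y*(3*y + 2*z))/∂z = -2*y
  coefficient of dy ∧ dz: ∂f_3/∂y - ∂f_2/∂z = ∂(y*(-3*z - 2))/∂y - ∂(3*y*z)/∂z = -3*y - 3*z - 2
Assembling: d(omega) = (-6*y - 2*z) dx ∧ dy + (-2*y) dx ∧ dz + (-3*y - 3*z - 2) dy ∧ dz.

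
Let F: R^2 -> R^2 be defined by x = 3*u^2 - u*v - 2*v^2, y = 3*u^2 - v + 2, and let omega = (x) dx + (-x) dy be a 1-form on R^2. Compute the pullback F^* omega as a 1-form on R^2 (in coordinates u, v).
F^* omega = (v*(-3*u^2 + u*v + 2*v^2)) du + (-3*u^3 - 11*u^2*v + 3*u^2 + 6*u*v^2 - u*v + 8*v^3 - 2*v^2) dv

Using F^*(f dg) = (f ∘ F) d(g ∘ F), substitute each coordinate x_i by F_i(u, v) in f_i, and replace dx_i by d F_i = (∂F_i/∂u) du + (∂F_i/∂v) dv.
  For the x component: f_1(F) = 3*u^2 - u*v - 2*v^2; d F_1 = (6*u - v) du + (-u - 4*v) dv
  For the y component: f_2(F) = -3*u^2 + u*v + 2*v^2; d F_2 = (6*u) du + (-1) dv
Combining and collecting du, dv coefficients:
  coeff of du: v*(-3*u^2 + u*v + 2*v^2)
  coeff of dv: -3*u^3 - 11*u^2*v + 3*u^2 + 6*u*v^2 - u*v + 8*v^3 - 2*v^2
F^* omega = (v*(-3*u^2 + u*v + 2*v^2)) du + (-3*u^3 - 11*u^2*v + 3*u^2 + 6*u*v^2 - u*v + 8*v^3 - 2*v^2) dv.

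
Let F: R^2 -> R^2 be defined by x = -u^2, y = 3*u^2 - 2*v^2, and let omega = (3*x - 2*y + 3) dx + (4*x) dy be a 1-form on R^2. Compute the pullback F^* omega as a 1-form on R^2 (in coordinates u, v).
F^* omega = (2*u*(-3*u^2 - 4*v^2 - 3)) du + (16*u^2*v) dv

Using F^*(f dg) = (f ∘ F) d(g ∘ F), substitute each coordinate x_i by F_i(u, v) in f_i, and replace dx_i by d F_i = (∂F_i/∂u) du + (∂F_i/∂v) dv.
  For the x component: f_1(F) = -9*u^2 + 4*v^2 + 3; d F_1 = (-2*u) du + (0) dv
  For the y component: f_2(F) = -4*u^2; d F_2 = (6*u) du + (-4*v) dv
Combining and collecting du, dv coefficients:
  coeff of du: 2*u*(-3*u^2 - 4*v^2 - 3)
  coeff of dv: 16*u^2*v
F^* omega = (2*u*(-3*u^2 - 4*v^2 - 3)) du + (16*u^2*v) dv.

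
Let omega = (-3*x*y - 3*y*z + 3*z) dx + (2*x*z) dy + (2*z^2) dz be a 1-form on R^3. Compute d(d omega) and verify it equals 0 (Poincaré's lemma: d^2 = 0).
d(d omega) = 0

Step 1: d omega = sum_{i<j} (∂f_j/∂x_i - ∂f_i/∂x_j) dx_i ∧ dx_j:
  coeff of dx ∧ dy: 3*x + 5*z
  coeff of dx ∧ dz: 3*y - 3
  coeff of dy ∧ dz: -2*x
Step 2: Apply d again to each 2-form coefficient. The only possible 3-form in R^3 is dx ∧ dy ∧ dz, with coefficient
  ∂(coeff of dy∧dz)/∂x - ∂(coeff of dx∧dz)/∂y + ∂(coeff of dx∧dy)/∂z
  = ∂/∂x (-2*x) - ∂/∂y (3*y - 3) + ∂/∂z (3*x + 5*z).
Each of these terms simplifies to sums of mixed partials that cancel in pairs. The result is 0 (by equality of mixed partials for smooth functions — Schwarz / Clairaut).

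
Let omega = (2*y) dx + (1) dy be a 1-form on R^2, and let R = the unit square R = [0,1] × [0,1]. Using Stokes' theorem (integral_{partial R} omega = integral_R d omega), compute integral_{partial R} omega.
integral_(partial R) omega = -2

Stokes: integral_partial_R omega = integral_R d omega with d omega = (∂Q/∂x - ∂P/∂y) dx ∧ dy.
  ∂Q/∂x = 0
  ∂P/∂y = 2
  integrand = ∂Q/∂x - ∂P/∂y = -2.
Integrating over R: integral_0^1 integral_0^1 (-2) dx dy = -2.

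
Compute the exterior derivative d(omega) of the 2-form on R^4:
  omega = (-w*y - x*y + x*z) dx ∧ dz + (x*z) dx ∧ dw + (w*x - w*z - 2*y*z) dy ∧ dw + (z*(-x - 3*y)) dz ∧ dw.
d(omega) = (w + x) dx ∧ dy ∧ dz + (-x - y - z) dx ∧ dz ∧ dw + (w) dx ∧ dy ∧ dw + (w + 2*y - 3*z) dy ∧ dz ∧ dw

For a 2-form omega = sum_{i<j} g_{ij} dx_i ∧ dx_j, the exterior derivative is
  d(omega) = sum_{i<j} d(g_{ij}) ∧ dx_i ∧ dx_j = sum_{i<j, k} (∂g_{ij}/∂x_k) dx_k ∧ dx_i ∧ dx_j.
Expand each term, using dx_k ∧ dx_i ∧ dx_j = sgn(permutation) dx_{(a)} ∧ dx_{(b)} ∧ dx_{(c)} with (a < b < c) sorted:
  d(-w*y - x*y + x*z) includes (∂/∂y)(-w*y - x*y + x*z) dy = (-w - x) dy, which multiplied by dx ∧ dz gives (w + x) dx ∧ dy ∧ dz
  d(-w*y - x*y + x*z) includes (∂/∂w)(-w*y - x*y + x*z) dw = (-y) dw, which multiplied by dx ∧ dz gives (-y) dx ∧ dz ∧ dw
  d(x*z) includes (∂/∂z)(x*z) dz = (x) dz, which multiplied by dx ∧ dw gives (-x) dx ∧ dz ∧ dw
  d(w*x - w*z - 2*y*z) includes (∂/∂x)(w*x - w*z - 2*y*z) dx = (w) dx, which multiplied by dy ∧ dw gives (w) dx ∧ dy ∧ dw
  d(w*x - w*z - 2*y*z) includes (∂/∂z)(w*x - w*z - 2*y*z) dz = (-w - 2*y) dz, which multiplied by dy ∧ dw gives (w + 2*y) dy ∧ dz ∧ dw
  d(z*(-x - 3*y)) includes (∂/∂x)(z*(-x - 3*y)) dx = (-z) dx, which multiplied by dz ∧ dw gives (-z) dx ∧ dz ∧ dw
  d(z*(-x - 3*y)) includes (∂/∂y)(z*(-x - 3*y)) dy = (-3*z) dy, which multiplied by dz ∧ dw gives (-3*z) dy ∧ dz ∧ dw
Collecting like 3-forms: d(omega) = (w + x) dx ∧ dy ∧ dz + (-x - y - z) dx ∧ dz ∧ dw + (w) dx ∧ dy ∧ dw + (w + 2*y - 3*z) dy ∧ dz ∧ dw.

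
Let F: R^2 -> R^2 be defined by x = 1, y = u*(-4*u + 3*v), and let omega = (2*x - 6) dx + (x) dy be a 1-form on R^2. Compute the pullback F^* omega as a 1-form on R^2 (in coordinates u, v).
F^* omega = (-8*u + 3*v) du + (3*u) dv

Using F^*(f dg) = (f ∘ F) d(g ∘ F), substitute each coordinate x_i by F_i(u, v) in f_i, and replace dx_i by d F_i = (∂F_i/∂u) du + (∂F_i/∂v) dv.
  For the x component: f_1(F) = -4; d F_1 = (0) du + (0) dv
  For the y component: f_2(F) = 1; d F_2 = (-8*u + 3*v) du + (3*u) dv
Combining and collecting du, dv coefficients:
  coeff of du: -8*u + 3*v
  coeff of dv: 3*u
F^* omega = (-8*u + 3*v) du + (3*u) dv.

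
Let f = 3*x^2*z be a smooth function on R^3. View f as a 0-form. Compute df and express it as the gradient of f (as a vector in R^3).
df = (6*x*z) dx + (0) dy + (3*x^2) dz; grad f = (6*x*z, 0, 3*x^2)

For a 0-form f, d f = (∂f/∂x) dx + (∂f/∂y) dy + (∂f/∂z) dz. The components of the vector representation are exactly the entries of grad f in Cartesian coordinates:
  ∂f/∂x = 6*x*z
  ∂f/∂y = 0
  ∂f/∂z = 3*x^2.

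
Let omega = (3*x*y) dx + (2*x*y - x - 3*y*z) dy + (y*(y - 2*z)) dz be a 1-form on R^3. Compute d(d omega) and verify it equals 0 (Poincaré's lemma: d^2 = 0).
d(d omega) = 0

Step 1: d omega = sum_{i<j} (∂f_j/∂x_i - ∂f_i/∂x_j) dx_i ∧ dx_j:
  coeff of dx ∧ dy: -3*x + 2*y - 1
  coeff of dx ∧ dz: 0
  coeff of dy ∧ dz: 5*y - 2*z
Step 2: Apply d again to each 2-form coefficient. The only possible 3-form in R^3 is dx ∧ dy ∧ dz, with coefficient
  ∂(coeff of dy∧dz)/∂x - ∂(coeff of dx∧dz)/∂y + ∂(coeff of dx∧dy)/∂z
  = ∂/∂x (5*y - 2*z) - ∂/∂y (0) + ∂/∂z (-3*x + 2*y - 1).
Each of these terms simplifies to sums of mixed partials that cancel in pairs. The result is 0 (by equality of mixed partials for smooth functions — Schwarz / Clairaut).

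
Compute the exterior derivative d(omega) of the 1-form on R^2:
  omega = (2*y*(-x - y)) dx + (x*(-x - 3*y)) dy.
d(omega) = (y) dx ∧ dy

For a 1-form omega = sum_i f_i dx_i, the exterior derivative is
  d(omega) = sum_{i < j} (∂f_j/∂x_i - ∂f_i/∂x_j) dx_i ∧ dx_j.
  coefficient of dx ∧ dy: ∂f_2/∂x - ∂f_1/∂y = ∂(x*(-x - 3*y))/∂x - ∂(2*y*(-x - y))/∂y = y
Assembling: d(omega) = (y) dx ∧ dy.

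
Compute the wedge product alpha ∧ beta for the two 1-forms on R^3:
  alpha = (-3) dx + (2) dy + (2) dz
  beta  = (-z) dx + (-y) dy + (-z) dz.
alpha ∧ beta = (3*y + 2*z) dx ∧ dy + (5*z) dx ∧ dz + (2*y - 2*z) dy ∧ dz

Distribute the wedge, using dx_i ∧ dx_j = -dx_j ∧ dx_i and dx_i ∧ dx_i = 0. For each pair (i, j) with i < j, the coefficient of dx_i ∧ dx_j in alpha ∧ beta is (alpha_i * beta_j - alpha_j * beta_i). Collecting: alpha ∧ beta = (3*y + 2*z) dx ∧ dy + (5*z) dx ∧ dz + (2*y - 2*z) dy ∧ dz.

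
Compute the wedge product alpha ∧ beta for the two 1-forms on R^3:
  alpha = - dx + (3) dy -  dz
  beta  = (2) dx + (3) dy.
alpha ∧ beta = (-9) dx ∧ dy + (2) dx ∧ dz + (3) dy ∧ dz

Distribute the wedge, using dx_i ∧ dx_j = -dx_j ∧ dx_i and dx_i ∧ dx_i = 0. For each pair (i, j) with i < j, the coefficient of dx_i ∧ dx_j in alpha ∧ beta is (alpha_i * beta_j - alpha_j * beta_i). Collecting: alpha ∧ beta = (-9) dx ∧ dy + (2) dx ∧ dz + (3) dy ∧ dz.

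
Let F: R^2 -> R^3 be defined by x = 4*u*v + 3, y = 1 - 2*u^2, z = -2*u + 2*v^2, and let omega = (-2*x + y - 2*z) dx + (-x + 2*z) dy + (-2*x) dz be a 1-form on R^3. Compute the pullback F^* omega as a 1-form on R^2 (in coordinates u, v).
F^* omega = (8*u^2*v + 16*u^2 - 48*u*v^2 + 32*u*v + 12*u - 16*v^3 - 20*v + 12) du + (-8*u^3 - 32*u^2*v + 16*u^2 - 48*u*v^2 - 20*u - 24*v) dv

Using F^*(f dg) = (f ∘ F) d(g ∘ F), substitute each coordinate x_i by F_i(u, v) in f_i, and replace dx_i by d F_i = (∂F_i/∂u) du + (∂F_i/∂v) dv.
  For the x component: f_1(F) = -2*u^2 - 8*u*v + 4*u - 4*v^2 - 5; d F_1 = (4*v) du + (4*u) dv
  For the y component: f_2(F) = -4*u*v - 4*u + 4*v^2 - 3; d F_2 = (-4*u) du + (0) dv
  For the z component: f_3(F) = -8*u*v - 6; d F_3 = (-2) du + (4*v) dv
Combining and collecting du, dv coefficients:
  coeff of du: 8*u^2*v + 16*u^2 - 48*u*v^2 + 32*u*v + 12*u - 16*v^3 - 20*v + 12
  coeff of dv: -8*u^3 - 32*u^2*v + 16*u^2 - 48*u*v^2 - 20*u - 24*v
F^* omega = (8*u^2*v + 16*u^2 - 48*u*v^2 + 32*u*v + 12*u - 16*v^3 - 20*v + 12) du + (-8*u^3 - 32*u^2*v + 16*u^2 - 48*u*v^2 - 20*u - 24*v) dv.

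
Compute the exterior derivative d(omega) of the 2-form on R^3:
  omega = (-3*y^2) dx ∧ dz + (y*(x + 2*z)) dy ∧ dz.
d(omega) = (7*y) dx ∧ dy ∧ dz

For a 2-form omega = sum_{i<j} g_{ij} dx_i ∧ dx_j, the exterior derivative is
  d(omega) = sum_{i<j} d(g_{ij}) ∧ dx_i ∧ dx_j = sum_{i<j, k} (∂g_{ij}/∂x_k) dx_k ∧ dx_i ∧ dx_j.
Expand each term, using dx_k ∧ dx_i ∧ dx_j = sgn(permutation) dx_{(a)} ∧ dx_{(b)} ∧ dx_{(c)} with (a < b < c) sorted:
  d(-3*y^2) includes (∂/∂y)(-3*y^2) dy = (-6*y) dy, which multiplied by dx ∧ dz gives (6*y) dx ∧ dy ∧ dz
  d(y*(x + 2*z)) includes (∂/∂x)(y*(x + 2*z)) dx = (y) dx, which multiplied by dy ∧ dz gives (y) dx ∧ dy ∧ dz
Collecting like 3-forms: d(omega) = (7*y) dx ∧ dy ∧ dz.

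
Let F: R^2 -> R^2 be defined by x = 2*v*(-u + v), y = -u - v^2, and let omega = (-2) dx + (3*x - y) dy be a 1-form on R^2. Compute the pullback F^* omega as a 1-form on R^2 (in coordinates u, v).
F^* omega = (6*u*v - u - 7*v^2 + 4*v) du + (12*u*v^2 - 2*u*v + 4*u - 14*v^3 - 8*v) dv

Using F^*(f dg) = (f ∘ F) d(g ∘ F), substitute each coordinate x_i by F_i(u, v) in f_i, and replace dx_i by d F_i = (∂F_i/∂u) du + (∂F_i/∂v) dv.
  For the x component: f_1(F) = -2; d F_1 = (-2*v) du + (-2*u + 4*v) dv
  For the y component: f_2(F) = -6*u*v + u + 7*v^2; d F_2 = (-1) du + (-2*v) dv
Combining and collecting du, dv coefficients:
  coeff of du: 6*u*v - u - 7*v^2 + 4*v
  coeff of dv: 12*u*v^2 - 2*u*v + 4*u - 14*v^3 - 8*v
F^* omega = (6*u*v - u - 7*v^2 + 4*v) du + (12*u*v^2 - 2*u*v + 4*u - 14*v^3 - 8*v) dv.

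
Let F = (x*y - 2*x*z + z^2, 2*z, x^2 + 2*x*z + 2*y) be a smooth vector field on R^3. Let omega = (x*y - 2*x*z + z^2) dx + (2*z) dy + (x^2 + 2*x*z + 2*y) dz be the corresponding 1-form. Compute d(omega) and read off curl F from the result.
d(omega) = (0) dy ∧ dz + (-4*x) dz ∧ dx + (-x) dx ∧ dy; curl F = (0, -4*x, -x)

d omega = sum_{i<j} (∂f_j/∂x_i - ∂f_i/∂x_j) dx_i ∧ dx_j. Under the identification (dy ∧ dz, dz ∧ dx, dx ∧ dy) ↔ (e_x, e_y, e_z), the coefficients are exactly the components of curl F. Compute:
  ∂R/∂y - ∂Q/∂z = (2) - (2) = 0
  ∂P/∂z - ∂R/∂x = (-2*x + 2*z) - (2*x + 2*z) = -4*x
  ∂Q/∂x - ∂P/∂y = (0) - (x) = -x.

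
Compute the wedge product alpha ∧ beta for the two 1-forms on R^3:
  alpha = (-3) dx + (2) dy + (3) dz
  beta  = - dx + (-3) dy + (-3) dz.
alpha ∧ beta = (11) dx ∧ dy + (12) dx ∧ dz + (3) dy ∧ dz

Distribute the wedge, using dx_i ∧ dx_j = -dx_j ∧ dx_i and dx_i ∧ dx_i = 0. For each pair (i, j) with i < j, the coefficient of dx_i ∧ dx_j in alpha ∧ beta is (alpha_i * beta_j - alpha_j * beta_i). Collecting: alpha ∧ beta = (11) dx ∧ dy + (12) dx ∧ dz + (3) dy ∧ dz.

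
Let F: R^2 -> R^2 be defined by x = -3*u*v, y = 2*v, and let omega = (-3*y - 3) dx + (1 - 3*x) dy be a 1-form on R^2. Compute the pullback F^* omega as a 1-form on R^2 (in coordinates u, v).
F^* omega = (9*v*(2*v + 1)) du + (36*u*v + 9*u + 2) dv

Using F^*(f dg) = (f ∘ F) d(g ∘ F), substitute each coordinate x_i by F_i(u, v) in f_i, and replace dx_i by d F_i = (∂F_i/∂u) du + (∂F_i/∂v) dv.
  For the x component: f_1(F) = -6*v - 3; d F_1 = (-3*v) du + (-3*u) dv
  For the y component: f_2(F) = 9*u*v + 1; d F_2 = (0) du + (2) dv
Combining and collecting du, dv coefficients:
  coeff of du: 9*v*(2*v + 1)
  coeff of dv: 36*u*v + 9*u + 2
F^* omega = (9*v*(2*v + 1)) du + (36*u*v + 9*u + 2) dv.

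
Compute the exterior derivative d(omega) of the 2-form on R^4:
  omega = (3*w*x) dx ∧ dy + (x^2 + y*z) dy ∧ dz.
d(omega) = (3*x) dx ∧ dy ∧ dw + (2*x) dx ∧ dy ∧ dz

For a 2-form omega = sum_{i<j} g_{ij} dx_i ∧ dx_j, the exterior derivative is
  d(omega) = sum_{i<j} d(g_{ij}) ∧ dx_i ∧ dx_j = sum_{i<j, k} (∂g_{ij}/∂x_k) dx_k ∧ dx_i ∧ dx_j.
Expand each term, using dx_k ∧ dx_i ∧ dx_j = sgn(permutation) dx_{(a)} ∧ dx_{(b)} ∧ dx_{(c)} with (a < b < c) sorted:
  d(3*w*x) includes (∂/∂w)(3*w*x) dw = (3*x) dw, which multiplied by dx ∧ dy gives (3*x) dx ∧ dy ∧ dw
  d(x^2 + y*z) includes (∂/∂x)(x^2 + y*z) dx = (2*x) dx, which multiplied by dy ∧ dz gives (2*x) dx ∧ dy ∧ dz
Collecting like 3-forms: d(omega) = (3*x) dx ∧ dy ∧ dw + (2*x) dx ∧ dy ∧ dz.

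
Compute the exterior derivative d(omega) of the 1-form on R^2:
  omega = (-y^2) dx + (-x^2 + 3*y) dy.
d(omega) = (-2*x + 2*y) dx ∧ dy

For a 1-form omega = sum_i f_i dx_i, the exterior derivative is
  d(omega) = sum_{i < j} (∂f_j/∂x_i - ∂f_i/∂x_j) dx_i ∧ dx_j.
  coefficient of dx ∧ dy: ∂f_2/∂x - ∂f_1/∂y = ∂(-x^2 + 3*y)/∂x - ∂(-y^2)/∂y = -2*x + 2*y
Assembling: d(omega) = (-2*x + 2*y) dx ∧ dy.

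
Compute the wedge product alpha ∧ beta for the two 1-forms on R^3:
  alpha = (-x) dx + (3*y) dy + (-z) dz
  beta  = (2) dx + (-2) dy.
alpha ∧ beta = (2*x - 6*y) dx ∧ dy + (2*z) dx ∧ dz + (-2*z) dy ∧ dz

Distribute the wedge, using dx_i ∧ dx_j = -dx_j ∧ dx_i and dx_i ∧ dx_i = 0. For each pair (i, j) with i < j, the coefficient of dx_i ∧ dx_j in alpha ∧ beta is (alpha_i * beta_j - alpha_j * beta_i). Collecting: alpha ∧ beta = (2*x - 6*y) dx ∧ dy + (2*z) dx ∧ dz + (-2*z) dy ∧ dz.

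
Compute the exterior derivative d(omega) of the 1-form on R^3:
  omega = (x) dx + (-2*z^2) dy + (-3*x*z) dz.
d(omega) = (-3*z) dx ∧ dz + (4*z) dy ∧ dz

For a 1-form omega = sum_i f_i dx_i, the exterior derivative is
  d(omega) = sum_{i < j} (∂f_j/∂x_i - ∂f_i/∂x_j) dx_i ∧ dx_j.
  coefficient of dx ∧ dz: ∂f_3/∂x - ∂f_1/∂z = ∂(-3*x*z)/∂x - ∂(x)/∂z = -3*z
  coefficient of dy ∧ dz: ∂f_3/∂y - ∂f_2/∂z = ∂(-3*x*z)/∂y - ∂(-2*z^2)/∂z = 4*z
Assembling: d(omega) = (-3*z) dx ∧ dz + (4*z) dy ∧ dz.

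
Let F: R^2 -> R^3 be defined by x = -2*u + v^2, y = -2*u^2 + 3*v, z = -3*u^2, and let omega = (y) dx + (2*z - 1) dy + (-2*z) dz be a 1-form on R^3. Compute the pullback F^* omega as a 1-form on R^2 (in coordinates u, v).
F^* omega = (-12*u^3 + 4*u^2 + 4*u - 6*v) du + (-4*u^2*v - 18*u^2 + 6*v^2 - 3) dv

Using F^*(f dg) = (f ∘ F) d(g ∘ F), substitute each coordinate x_i by F_i(u, v) in f_i, and replace dx_i by d F_i = (∂F_i/∂u) du + (∂F_i/∂v) dv.
  For the x component: f_1(F) = -2*u^2 + 3*v; d F_1 = (-2) du + (2*v) dv
  For the y component: f_2(F) = -6*u^2 - 1; d F_2 = (-4*u) du + (3) dv
  For the z component: f_3(F) = 6*u^2; d F_3 = (-6*u) du + (0) dv
Combining and collecting du, dv coefficients:
  coeff of du: -12*u^3 + 4*u^2 + 4*u - 6*v
  coeff of dv: -4*u^2*v - 18*u^2 + 6*v^2 - 3
F^* omega = (-12*u^3 + 4*u^2 + 4*u - 6*v) du + (-4*u^2*v - 18*u^2 + 6*v^2 - 3) dv.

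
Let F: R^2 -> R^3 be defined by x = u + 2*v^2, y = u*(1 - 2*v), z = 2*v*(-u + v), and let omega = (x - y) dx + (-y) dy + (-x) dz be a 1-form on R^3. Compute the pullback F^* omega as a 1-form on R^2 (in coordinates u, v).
F^* omega = (-4*u*v^2 + 8*u*v - u + 4*v^3 + 2*v^2) du + (4*u*(-u*v + u + 3*v^2 - v)) dv

Using F^*(f dg) = (f ∘ F) d(g ∘ F), substitute each coordinate x_i by F_i(u, v) in f_i, and replace dx_i by d F_i = (∂F_i/∂u) du + (∂F_i/∂v) dv.
  For the x component: f_1(F) = 2*v*(u + v); d F_1 = (1) du + (4*v) dv
  For the y component: f_2(F) = u*(2*v - 1); d F_2 = (1 - 2*v) du + (-2*u) dv
  For the z component: f_3(F) = -u - 2*v^2; d F_3 = (-2*v) du + (-2*u + 4*v) dv
Combining and collecting du, dv coefficients:
  coeff of du: -4*u*v^2 + 8*u*v - u + 4*v^3 + 2*v^2
  coeff of dv: 4*u*(-u*v + u + 3*v^2 - v)
F^* omega = (-4*u*v^2 + 8*u*v - u + 4*v^3 + 2*v^2) du + (4*u*(-u*v + u + 3*v^2 - v)) dv.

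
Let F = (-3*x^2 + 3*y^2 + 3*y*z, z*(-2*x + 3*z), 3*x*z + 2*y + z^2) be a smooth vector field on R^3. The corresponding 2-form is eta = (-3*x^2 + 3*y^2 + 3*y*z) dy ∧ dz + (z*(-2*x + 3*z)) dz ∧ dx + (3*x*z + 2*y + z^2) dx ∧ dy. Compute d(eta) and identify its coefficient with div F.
d(eta) = (-3*x + 2*z) dx ∧ dy ∧ dz; div F = -3*x + 2*z

For a 2-form in R^3 of the form above, applying d gives a 3-form with coefficient ∂P/∂x + ∂Q/∂y + ∂R/∂z:
  ∂P/∂x = -6*x
  ∂Q/∂y = 0
  ∂R/∂z = 3*x + 2*z
Sum = -3*x + 2*z, which is exactly div F.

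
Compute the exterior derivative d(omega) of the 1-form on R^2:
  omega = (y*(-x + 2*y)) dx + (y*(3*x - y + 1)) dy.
d(omega) = (x - y) dx ∧ dy

For a 1-form omega = sum_i f_i dx_i, the exterior derivative is
  d(omega) = sum_{i < j} (∂f_j/∂x_i - ∂f_i/∂x_j) dx_i ∧ dx_j.
  coefficient of dx ∧ dy: ∂f_2/∂x - ∂f_1/∂y = ∂(y*(3*x - y + 1))/∂x - ∂(y*(-x + 2*y))/∂y = x - y
Assembling: d(omega) = (x - y) dx ∧ dy.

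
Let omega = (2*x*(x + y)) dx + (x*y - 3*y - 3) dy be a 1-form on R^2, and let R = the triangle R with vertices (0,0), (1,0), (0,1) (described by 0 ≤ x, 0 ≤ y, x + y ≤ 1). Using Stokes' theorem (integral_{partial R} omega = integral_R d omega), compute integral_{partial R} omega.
integral_(partial R) omega = -1/6

Stokes: integral_partial_R omega = integral_R d omega with d omega = (∂Q/∂x - ∂P/∂y) dx ∧ dy.
  ∂Q/∂x = y
  ∂P/∂y = 2*x
  integrand = ∂Q/∂x - ∂P/∂y = -2*x + y.
Integrating over R: integral_0^1 integral_0^{1-x} (-2*x + y) dy dx = -1/6.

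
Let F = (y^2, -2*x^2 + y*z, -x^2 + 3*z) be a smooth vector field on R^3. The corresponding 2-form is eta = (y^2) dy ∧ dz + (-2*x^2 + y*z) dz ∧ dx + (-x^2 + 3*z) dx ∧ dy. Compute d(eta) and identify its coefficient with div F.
d(eta) = (z + 3) dx ∧ dy ∧ dz; div F = z + 3

For a 2-form in R^3 of the form above, applying d gives a 3-form with coefficient ∂P/∂x + ∂Q/∂y + ∂R/∂z:
  ∂P/∂x = 0
  ∂Q/∂y = z
  ∂R/∂z = 3
Sum = z + 3, which is exactly div F.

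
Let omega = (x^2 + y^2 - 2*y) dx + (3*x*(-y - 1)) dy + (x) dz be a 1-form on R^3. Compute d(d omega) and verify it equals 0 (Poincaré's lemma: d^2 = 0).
d(d omega) = 0

Step 1: d omega = sum_{i<j} (∂f_j/∂x_i - ∂f_i/∂x_j) dx_i ∧ dx_j:
  coeff of dx ∧ dy: -5*y - 1
  coeff of dx ∧ dz: 1
  coeff of dy ∧ dz: 0
Step 2: Apply d again to each 2-form coefficient. The only possible 3-form in R^3 is dx ∧ dy ∧ dz, with coefficient
  ∂(coeff of dy∧dz)/∂x - ∂(coeff of dx∧dz)/∂y + ∂(coeff of dx∧dy)/∂z
  = ∂/∂x (0) - ∂/∂y (1) + ∂/∂z (-5*y - 1).
Each of these terms simplifies to sums of mixed partials that cancel in pairs. The result is 0 (by equality of mixed partials for smooth functions — Schwarz / Clairaut).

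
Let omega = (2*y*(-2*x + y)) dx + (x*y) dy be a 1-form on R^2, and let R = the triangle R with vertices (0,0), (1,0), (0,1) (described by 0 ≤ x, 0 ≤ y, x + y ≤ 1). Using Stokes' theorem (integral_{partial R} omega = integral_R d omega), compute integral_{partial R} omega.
integral_(partial R) omega = 1/6

Stokes: integral_partial_R omega = integral_R d omega with d omega = (∂Q/∂x - ∂P/∂y) dx ∧ dy.
  ∂Q/∂x = y
  ∂P/∂y = -4*x + 4*y
  integrand = ∂Q/∂x - ∂P/∂y = 4*x - 3*y.
Integrating over R: integral_0^1 integral_0^{1-x} (4*x - 3*y) dy dx = 1/6.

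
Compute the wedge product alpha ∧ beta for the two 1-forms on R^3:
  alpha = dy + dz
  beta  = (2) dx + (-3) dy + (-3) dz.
alpha ∧ beta = (-2) dx ∧ dy + (-2) dx ∧ dz

Distribute the wedge, using dx_i ∧ dx_j = -dx_j ∧ dx_i and dx_i ∧ dx_i = 0. For each pair (i, j) with i < j, the coefficient of dx_i ∧ dx_j in alpha ∧ beta is (alpha_i * beta_j - alpha_j * beta_i). Collecting: alpha ∧ beta = (-2) dx ∧ dy + (-2) dx ∧ dz.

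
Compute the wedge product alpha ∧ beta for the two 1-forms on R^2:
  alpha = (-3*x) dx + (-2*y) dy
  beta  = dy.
alpha ∧ beta = (-3*x) dx ∧ dy

Distribute the wedge, using dx_i ∧ dx_j = -dx_j ∧ dx_i and dx_i ∧ dx_i = 0. For each pair (i, j) with i < j, the coefficient of dx_i ∧ dx_j in alpha ∧ beta is (alpha_i * beta_j - alpha_j * beta_i). Collecting: alpha ∧ beta = (-3*x) dx ∧ dy.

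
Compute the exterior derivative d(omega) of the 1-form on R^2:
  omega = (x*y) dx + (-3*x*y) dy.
d(omega) = (-x - 3*y) dx ∧ dy

For a 1-form omega = sum_i f_i dx_i, the exterior derivative is
  d(omega) = sum_{i < j} (∂f_j/∂x_i - ∂f_i/∂x_j) dx_i ∧ dx_j.
  coefficient of dx ∧ dy: ∂f_2/∂x - ∂f_1/∂y = ∂(-3*x*y)/∂x - ∂(x*y)/∂y = -x - 3*y
Assembling: d(omega) = (-x - 3*y) dx ∧ dy.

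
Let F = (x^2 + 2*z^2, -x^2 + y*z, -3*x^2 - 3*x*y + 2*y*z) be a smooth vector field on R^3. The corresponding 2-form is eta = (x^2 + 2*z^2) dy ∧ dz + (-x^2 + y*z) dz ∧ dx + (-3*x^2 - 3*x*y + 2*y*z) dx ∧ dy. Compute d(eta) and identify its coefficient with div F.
d(eta) = (2*x + 2*y + z) dx ∧ dy ∧ dz; div F = 2*x + 2*y + z

For a 2-form in R^3 of the form above, applying d gives a 3-form with coefficient ∂P/∂x + ∂Q/∂y + ∂R/∂z:
  ∂P/∂x = 2*x
  ∂Q/∂y = z
  ∂R/∂z = 2*y
Sum = 2*x + 2*y + z, which is exactly div F.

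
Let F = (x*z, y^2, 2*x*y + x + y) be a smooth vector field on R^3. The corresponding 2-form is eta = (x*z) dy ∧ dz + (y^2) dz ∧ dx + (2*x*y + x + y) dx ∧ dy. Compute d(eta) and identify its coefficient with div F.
d(eta) = (2*y + z) dx ∧ dy ∧ dz; div F = 2*y + z

For a 2-form in R^3 of the form above, applying d gives a 3-form with coefficient ∂P/∂x + ∂Q/∂y + ∂R/∂z:
  ∂P/∂x = z
  ∂Q/∂y = 2*y
  ∂R/∂z = 0
Sum = 2*y + z, which is exactly div F.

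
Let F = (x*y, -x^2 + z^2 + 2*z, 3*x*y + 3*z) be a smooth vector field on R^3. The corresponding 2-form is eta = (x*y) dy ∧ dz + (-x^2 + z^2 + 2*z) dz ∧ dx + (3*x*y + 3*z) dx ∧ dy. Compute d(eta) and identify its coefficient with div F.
d(eta) = (y + 3) dx ∧ dy ∧ dz; div F = y + 3

For a 2-form in R^3 of the form above, applying d gives a 3-form with coefficient ∂P/∂x + ∂Q/∂y + ∂R/∂z:
  ∂P/∂x = y
  ∂Q/∂y = 0
  ∂R/∂z = 3
Sum = y + 3, which is exactly div F.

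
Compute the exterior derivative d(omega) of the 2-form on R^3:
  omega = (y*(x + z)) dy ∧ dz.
d(omega) = (y) dx ∧ dy ∧ dz

For a 2-form omega = sum_{i<j} g_{ij} dx_i ∧ dx_j, the exterior derivative is
  d(omega) = sum_{i<j} d(g_{ij}) ∧ dx_i ∧ dx_j = sum_{i<j, k} (∂g_{ij}/∂x_k) dx_k ∧ dx_i ∧ dx_j.
Expand each term, using dx_k ∧ dx_i ∧ dx_j = sgn(permutation) dx_{(a)} ∧ dx_{(b)} ∧ dx_{(c)} with (a < b < c) sorted:
  d(y*(x + z)) includes (∂/∂x)(y*(x + z)) dx = (y) dx, which multiplied by dy ∧ dz gives (y) dx ∧ dy ∧ dz
Collecting like 3-forms: d(omega) = (y) dx ∧ dy ∧ dz.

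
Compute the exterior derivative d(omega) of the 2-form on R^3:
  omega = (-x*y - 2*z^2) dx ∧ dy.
d(omega) = (-4*z) dx ∧ dy ∧ dz

For a 2-form omega = sum_{i<j} g_{ij} dx_i ∧ dx_j, the exterior derivative is
  d(omega) = sum_{i<j} d(g_{ij}) ∧ dx_i ∧ dx_j = sum_{i<j, k} (∂g_{ij}/∂x_k) dx_k ∧ dx_i ∧ dx_j.
Expand each term, using dx_k ∧ dx_i ∧ dx_j = sgn(permutation) dx_{(a)} ∧ dx_{(b)} ∧ dx_{(c)} with (a < b < c) sorted:
  d(-x*y - 2*z^2) includes (∂/∂z)(-x*y - 2*z^2) dz = (-4*z) dz, which multiplied by dx ∧ dy gives (-4*z) dx ∧ dy ∧ dz
Collecting like 3-forms: d(omega) = (-4*z) dx ∧ dy ∧ dz.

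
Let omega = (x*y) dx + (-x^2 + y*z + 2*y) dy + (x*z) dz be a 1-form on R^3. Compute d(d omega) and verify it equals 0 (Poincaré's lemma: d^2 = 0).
d(d omega) = 0

Step 1: d omega = sum_{i<j} (∂f_j/∂x_i - ∂f_i/∂x_j) dx_i ∧ dx_j:
  coeff of dx ∧ dy: -3*x
  coeff of dx ∧ dz: z
  coeff of dy ∧ dz: -y
Step 2: Apply d again to each 2-form coefficient. The only possible 3-form in R^3 is dx ∧ dy ∧ dz, with coefficient
  ∂(coeff of dy∧dz)/∂x - ∂(coeff of dx∧dz)/∂y + ∂(coeff of dx∧dy)/∂z
  = ∂/∂x (-y) - ∂/∂y (z) + ∂/∂z (-3*x).
Each of these terms simplifies to sums of mixed partials that cancel in pairs. The result is 0 (by equality of mixed partials for smooth functions — Schwarz / Clairaut).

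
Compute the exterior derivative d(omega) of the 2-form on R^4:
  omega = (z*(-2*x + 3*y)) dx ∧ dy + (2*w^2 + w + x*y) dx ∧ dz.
d(omega) = (-3*x + 3*y) dx ∧ dy ∧ dz + (4*w + 1) dx ∧ dz ∧ dw

For a 2-form omega = sum_{i<j} g_{ij} dx_i ∧ dx_j, the exterior derivative is
  d(omega) = sum_{i<j} d(g_{ij}) ∧ dx_i ∧ dx_j = sum_{i<j, k} (∂g_{ij}/∂x_k) dx_k ∧ dx_i ∧ dx_j.
Expand each term, using dx_k ∧ dx_i ∧ dx_j = sgn(permutation) dx_{(a)} ∧ dx_{(b)} ∧ dx_{(c)} with (a < b < c) sorted:
  d(z*(-2*x + 3*y)) includes (∂/∂z)(z*(-2*x + 3*y)) dz = (-2*x + 3*y) dz, which multiplied by dx ∧ dy gives (-2*x + 3*y) dx ∧ dy ∧ dz
  d(2*w^2 + w + x*y) includes (∂/∂y)(2*w^2 + w + x*y) dy = (x) dy, which multiplied by dx ∧ dz gives (-x) dx ∧ dy ∧ dz
  d(2*w^2 + w + x*y) includes (∂/∂w)(2*w^2 + w + x*y) dw = (4*w + 1) dw, which multiplied by dx ∧ dz gives (4*w + 1) dx ∧ dz ∧ dw
Collecting like 3-forms: d(omega) = (-3*x + 3*y) dx ∧ dy ∧ dz + (4*w + 1) dx ∧ dz ∧ dw.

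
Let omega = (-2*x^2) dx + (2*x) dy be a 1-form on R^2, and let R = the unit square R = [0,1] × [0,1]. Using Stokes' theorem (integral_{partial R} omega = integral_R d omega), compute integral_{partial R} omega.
integral_(partial R) omega = 2

Stokes: integral_partial_R omega = integral_R d omega with d omega = (∂Q/∂x - ∂P/∂y) dx ∧ dy.
  ∂Q/∂x = 2
  ∂P/∂y = 0
  integrand = ∂Q/∂x - ∂P/∂y = 2.
Integrating over R: integral_0^1 integral_0^1 (2) dx dy = 2.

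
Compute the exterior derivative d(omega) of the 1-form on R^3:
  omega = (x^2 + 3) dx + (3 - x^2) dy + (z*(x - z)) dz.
d(omega) = (-2*x) dx ∧ dy + (z) dx ∧ dz

For a 1-form omega = sum_i f_i dx_i, the exterior derivative is
  d(omega) = sum_{i < j} (∂f_j/∂x_i - ∂f_i/∂x_j) dx_i ∧ dx_j.
  coefficient of dx ∧ dy: ∂f_2/∂x - ∂f_1/∂y = ∂(3 - x^2)/∂x - ∂(x^2 + 3)/∂y = -2*x
  coefficient of dx ∧ dz: ∂f_3/∂x - ∂f_1/∂z = ∂(z*(x - z))/∂x - ∂(x^2 + 3)/∂z = z
Assembling: d(omega) = (-2*x) dx ∧ dy + (z) dx ∧ dz.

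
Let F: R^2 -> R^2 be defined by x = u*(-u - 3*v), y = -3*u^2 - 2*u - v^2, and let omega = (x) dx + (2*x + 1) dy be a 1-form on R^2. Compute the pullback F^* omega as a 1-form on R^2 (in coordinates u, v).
F^* omega = (14*u^3 + 45*u^2*v + 4*u^2 + 9*u*v^2 + 12*u*v - 6*u - 2) du + (3*u^3 + 13*u^2*v + 12*u*v^2 - 2*v) dv

Using F^*(f dg) = (f ∘ F) d(g ∘ F), substitute each coordinate x_i by F_i(u, v) in f_i, and replace dx_i by d F_i = (∂F_i/∂u) du + (∂F_i/∂v) dv.
  For the x component: f_1(F) = u*(-u - 3*v); d F_1 = (-2*u - 3*v) du + (-3*u) dv
  For the y component: f_2(F) = -2*u^2 - 6*u*v + 1; d F_2 = (-6*u - 2) du + (-2*v) dv
Combining and collecting du, dv coefficients:
  coeff of du: 14*u^3 + 45*u^2*v + 4*u^2 + 9*u*v^2 + 12*u*v - 6*u - 2
  coeff of dv: 3*u^3 + 13*u^2*v + 12*u*v^2 - 2*v
F^* omega = (14*u^3 + 45*u^2*v + 4*u^2 + 9*u*v^2 + 12*u*v - 6*u - 2) du + (3*u^3 + 13*u^2*v + 12*u*v^2 - 2*v) dv.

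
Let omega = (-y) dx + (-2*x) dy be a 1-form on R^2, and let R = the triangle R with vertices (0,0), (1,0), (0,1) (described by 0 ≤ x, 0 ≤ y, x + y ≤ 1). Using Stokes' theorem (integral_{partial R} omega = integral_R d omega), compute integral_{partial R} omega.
integral_(partial R) omega = -1/2

Stokes: integral_partial_R omega = integral_R d omega with d omega = (∂Q/∂x - ∂P/∂y) dx ∧ dy.
  ∂Q/∂x = -2
  ∂P/∂y = -1
  integrand = ∂Q/∂x - ∂P/∂y = -1.
Integrating over R: integral_0^1 integral_0^{1-x} (-1) dy dx = -1/2.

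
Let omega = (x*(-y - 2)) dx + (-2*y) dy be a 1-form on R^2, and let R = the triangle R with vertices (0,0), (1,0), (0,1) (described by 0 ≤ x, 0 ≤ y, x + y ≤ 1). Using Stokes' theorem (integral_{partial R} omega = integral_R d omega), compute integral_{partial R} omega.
integral_(partial R) omega = 1/6

Stokes: integral_partial_R omega = integral_R d omega with d omega = (∂Q/∂x - ∂P/∂y) dx ∧ dy.
  ∂Q/∂x = 0
  ∂P/∂y = -x
  integrand = ∂Q/∂x - ∂P/∂y = x.
Integrating over R: integral_0^1 integral_0^{1-x} (x) dy dx = 1/6.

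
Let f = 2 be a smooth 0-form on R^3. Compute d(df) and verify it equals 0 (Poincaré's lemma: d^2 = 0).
d(df) = 0

Step 1: df = sum_i (∂f/∂x_i) dx_i = (0) dx + (0) dy + (0) dz.
Step 2: Apply d again. Using the 1-form formula, the coefficient of dx ∧ dy in d(df) is ∂^2 f/∂x ∂y - ∂^2 f/∂y ∂x = (0) - (0) = 0 (equality of mixed partials for smooth f).
Similarly for dx ∧ dz and dy ∧ dz — all coefficients vanish. So d(df) = 0.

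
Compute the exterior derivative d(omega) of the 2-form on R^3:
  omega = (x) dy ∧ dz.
d(omega) = (1) dx ∧ dy ∧ dz

For a 2-form omega = sum_{i<j} g_{ij} dx_i ∧ dx_j, the exterior derivative is
  d(omega) = sum_{i<j} d(g_{ij}) ∧ dx_i ∧ dx_j = sum_{i<j, k} (∂g_{ij}/∂x_k) dx_k ∧ dx_i ∧ dx_j.
Expand each term, using dx_k ∧ dx_i ∧ dx_j = sgn(permutation) dx_{(a)} ∧ dx_{(b)} ∧ dx_{(c)} with (a < b < c) sorted:
  d(x) includes (∂/∂x)(x) dx = (1) dx, which multiplied by dy ∧ dz gives (1) dx ∧ dy ∧ dz
Collecting like 3-forms: d(omega) = (1) dx ∧ dy ∧ dz.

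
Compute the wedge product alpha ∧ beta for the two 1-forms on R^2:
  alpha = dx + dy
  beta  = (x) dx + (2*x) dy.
alpha ∧ beta = (x) dx ∧ dy

Distribute the wedge, using dx_i ∧ dx_j = -dx_j ∧ dx_i and dx_i ∧ dx_i = 0. For each pair (i, j) with i < j, the coefficient of dx_i ∧ dx_j in alpha ∧ beta is (alpha_i * beta_j - alpha_j * beta_i). Collecting: alpha ∧ beta = (x) dx ∧ dy.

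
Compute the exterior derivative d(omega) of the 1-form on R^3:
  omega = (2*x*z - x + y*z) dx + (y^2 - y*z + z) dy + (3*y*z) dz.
d(omega) = (-z) dx ∧ dy + (-2*x - y) dx ∧ dz + (y + 3*z - 1) dy ∧ dz

For a 1-form omega = sum_i f_i dx_i, the exterior derivative is
  d(omega) = sum_{i < j} (∂f_j/∂x_i - ∂f_i/∂x_j) dx_i ∧ dx_j.
  coefficient of dx ∧ dy: ∂f_2/∂x - ∂f_1/∂y = ∂(y^2 - y*z + z)/∂x - ∂(2*x*z - x + y*z)/∂y = -z
  coefficient of dx ∧ dz: ∂f_3/∂x - ∂f_1/∂z = ∂(3*y*z)/∂x - ∂(2*x*z - x + y*z)/∂z = -2*x - y
  coefficient of dy ∧ dz: ∂f_3/∂y - ∂f_2/∂z = ∂(3*y*z)/∂y - ∂(y^2 - y*z + z)/∂z = y + 3*z - 1
Assembling: d(omega) = (-z) dx ∧ dy + (-2*x - y) dx ∧ dz + (y + 3*z - 1) dy ∧ dz.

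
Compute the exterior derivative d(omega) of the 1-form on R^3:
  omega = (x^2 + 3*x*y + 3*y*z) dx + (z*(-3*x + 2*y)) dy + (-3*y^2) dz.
d(omega) = (-3*x - 6*z) dx ∧ dy + (-3*y) dx ∧ dz + (3*x - 8*y) dy ∧ dz

For a 1-form omega = sum_i f_i dx_i, the exterior derivative is
  d(omega) = sum_{i < j} (∂f_j/∂x_i - ∂f_i/∂x_j) dx_i ∧ dx_j.
  coefficient of dx ∧ dy: ∂f_2/∂x - ∂f_1/∂y = ∂(z*(-3*x + 2*y))/∂x - ∂(x^2 + 3*x*y + 3*y*z)/∂y = -3*x - 6*z
  coefficient of dx ∧ dz: ∂f_3/∂x - ∂f_1/∂z = ∂(-3*y^2)/∂x - ∂(x^2 + 3*x*y + 3*y*z)/∂z = -3*y
  coefficient of dy ∧ dz: ∂f_3/∂y - ∂f_2/∂z = ∂(-3*y^2)/∂y - ∂(z*(-3*x + 2*y))/∂z = 3*x - 8*y
Assembling: d(omega) = (-3*x - 6*z) dx ∧ dy + (-3*y) dx ∧ dz + (3*x - 8*y) dy ∧ dz.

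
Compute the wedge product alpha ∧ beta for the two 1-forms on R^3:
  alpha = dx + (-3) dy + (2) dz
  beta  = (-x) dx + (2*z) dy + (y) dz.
alpha ∧ beta = (-3*x + 2*z) dx ∧ dy + (2*x + y) dx ∧ dz + (-3*y - 4*z) dy ∧ dz

Distribute the wedge, using dx_i ∧ dx_j = -dx_j ∧ dx_i and dx_i ∧ dx_i = 0. For each pair (i, j) with i < j, the coefficient of dx_i ∧ dx_j in alpha ∧ beta is (alpha_i * beta_j - alpha_j * beta_i). Collecting: alpha ∧ beta = (-3*x + 2*z) dx ∧ dy + (2*x + y) dx ∧ dz + (-3*y - 4*z) dy ∧ dz.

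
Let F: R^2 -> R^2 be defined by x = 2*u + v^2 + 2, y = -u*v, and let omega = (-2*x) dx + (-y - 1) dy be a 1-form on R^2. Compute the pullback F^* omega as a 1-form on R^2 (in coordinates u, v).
F^* omega = (-u*v^2 - 8*u - 4*v^2 + v - 8) du + (-u^2*v - 8*u*v + u - 4*v^3 - 8*v) dv

Using F^*(f dg) = (f ∘ F) d(g ∘ F), substitute each coordinate x_i by F_i(u, v) in f_i, and replace dx_i by d F_i = (∂F_i/∂u) du + (∂F_i/∂v) dv.
  For the x component: f_1(F) = -4*u - 2*v^2 - 4; d F_1 = (2) du + (2*v) dv
  For the y component: f_2(F) = u*v - 1; d F_2 = (-v) du + (-u) dv
Combining and collecting du, dv coefficients:
  coeff of du: -u*v^2 - 8*u - 4*v^2 + v - 8
  coeff of dv: -u^2*v - 8*u*v + u - 4*v^3 - 8*v
F^* omega = (-u*v^2 - 8*u - 4*v^2 + v - 8) du + (-u^2*v - 8*u*v + u - 4*v^3 - 8*v) dv.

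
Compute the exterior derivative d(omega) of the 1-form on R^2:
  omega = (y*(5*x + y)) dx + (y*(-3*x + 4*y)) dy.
d(omega) = (-5*x - 5*y) dx ∧ dy

For a 1-form omega = sum_i f_i dx_i, the exterior derivative is
  d(omega) = sum_{i < j} (∂f_j/∂x_i - ∂f_i/∂x_j) dx_i ∧ dx_j.
  coefficient of dx ∧ dy: ∂f_2/∂x - ∂f_1/∂y = ∂(y*(-3*x + 4*y))/∂x - ∂(y*(5*x + y))/∂y = -5*x - 5*y
Assembling: d(omega) = (-5*x - 5*y) dx ∧ dy.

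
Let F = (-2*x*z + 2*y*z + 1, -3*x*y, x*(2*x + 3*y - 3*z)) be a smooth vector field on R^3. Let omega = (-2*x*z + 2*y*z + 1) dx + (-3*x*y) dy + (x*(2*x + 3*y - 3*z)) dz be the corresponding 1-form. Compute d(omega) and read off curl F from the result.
d(omega) = (3*x) dy ∧ dz + (-6*x - y + 3*z) dz ∧ dx + (-3*y - 2*z) dx ∧ dy; curl F = (3*x, -6*x - y + 3*z, -3*y - 2*z)

d omega = sum_{i<j} (∂f_j/∂x_i - ∂f_i/∂x_j) dx_i ∧ dx_j. Under the identification (dy ∧ dz, dz ∧ dx, dx ∧ dy) ↔ (e_x, e_y, e_z), the coefficients are exactly the components of curl F. Compute:
  ∂R/∂y - ∂Q/∂z = (3*x) - (0) = 3*x
  ∂P/∂z - ∂R/∂x = (-2*x + 2*y) - (4*x + 3*y - 3*z) = -6*x - y + 3*z
  ∂Q/∂x - ∂P/∂y = (-3*y) - (2*z) = -3*y - 2*z.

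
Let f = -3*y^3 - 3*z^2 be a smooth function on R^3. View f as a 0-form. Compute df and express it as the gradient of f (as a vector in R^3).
df = (0) dx + (-9*y^2) dy + (-6*z) dz; grad f = (0, -9*y^2, -6*z)

For a 0-form f, d f = (∂f/∂x) dx + (∂f/∂y) dy + (∂f/∂z) dz. The components of the vector representation are exactly the entries of grad f in Cartesian coordinates:
  ∂f/∂x = 0
  ∂f/∂y = -9*y^2
  ∂f/∂z = -6*z.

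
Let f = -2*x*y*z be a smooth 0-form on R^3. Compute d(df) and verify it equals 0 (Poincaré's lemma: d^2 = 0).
d(df) = 0

Step 1: df = sum_i (∂f/∂x_i) dx_i = (-2*y*z) dx + (-2*x*z) dy + (-2*x*y) dz.
Step 2: Apply d again. Using the 1-form formula, the coefficient of dx ∧ dy in d(df) is ∂^2 f/∂x ∂y - ∂^2 f/∂y ∂x = (-2*z) - (-2*z) = 0 (equality of mixed partials for smooth f).
Similarly for dx ∧ dz and dy ∧ dz — all coefficients vanish. So d(df) = 0.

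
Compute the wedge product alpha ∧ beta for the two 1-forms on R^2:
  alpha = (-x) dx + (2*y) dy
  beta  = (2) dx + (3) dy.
alpha ∧ beta = (-3*x - 4*y) dx ∧ dy

Distribute the wedge, using dx_i ∧ dx_j = -dx_j ∧ dx_i and dx_i ∧ dx_i = 0. For each pair (i, j) with i < j, the coefficient of dx_i ∧ dx_j in alpha ∧ beta is (alpha_i * beta_j - alpha_j * beta_i). Collecting: alpha ∧ beta = (-3*x - 4*y) dx ∧ dy.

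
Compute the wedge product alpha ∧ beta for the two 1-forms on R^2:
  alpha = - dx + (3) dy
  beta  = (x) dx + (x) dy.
alpha ∧ beta = (-4*x) dx ∧ dy

Distribute the wedge, using dx_i ∧ dx_j = -dx_j ∧ dx_i and dx_i ∧ dx_i = 0. For each pair (i, j) with i < j, the coefficient of dx_i ∧ dx_j in alpha ∧ beta is (alpha_i * beta_j - alpha_j * beta_i). Collecting: alpha ∧ beta = (-4*x) dx ∧ dy.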